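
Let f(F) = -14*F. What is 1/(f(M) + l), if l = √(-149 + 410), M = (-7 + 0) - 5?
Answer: 56/9321 - √29/9321 ≈ 0.0054302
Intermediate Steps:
M = -12 (M = -7 - 5 = -12)
l = 3*√29 (l = √261 = 3*√29 ≈ 16.155)
1/(f(M) + l) = 1/(-14*(-12) + 3*√29) = 1/(168 + 3*√29)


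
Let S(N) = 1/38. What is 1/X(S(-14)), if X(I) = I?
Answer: 38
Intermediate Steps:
S(N) = 1/38
1/X(S(-14)) = 1/(1/38) = 38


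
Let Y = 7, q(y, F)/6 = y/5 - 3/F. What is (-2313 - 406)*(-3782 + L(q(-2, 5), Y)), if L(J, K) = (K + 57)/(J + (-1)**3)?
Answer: 72156822/7 ≈ 1.0308e+7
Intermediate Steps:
q(y, F) = -18/F + 6*y/5 (q(y, F) = 6*(y/5 - 3/F) = 6*(-3/F + y/5) = -18/F + 6*y/5)
L(J, K) = (57 + K)/(-1 + J) (L(J, K) = (57 + K)/(J - 1) = (57 + K)/(-1 + J))
(-2313 - 406)*(-3782 + L(q(-2, 5), Y)) = (-2313 - 406)*(-3782 + (57 + 7)/(-1 + (-18/5 + (6/5)*(-2)))) = -2719*(-3782 + 64/(-1 + (-18*1/5 - 12/5))) = -2719*(-3782 + 64/(-1 + (-18/5 - 12/5))) = -2719*(-3782 + 64/(-1 - 6)) = -2719*(-3782 + 64/(-7)) = -2719*(-3782 - 1/7*64) = -2719*(-3782 - 64/7) = -2719*(-26538/7) = 72156822/7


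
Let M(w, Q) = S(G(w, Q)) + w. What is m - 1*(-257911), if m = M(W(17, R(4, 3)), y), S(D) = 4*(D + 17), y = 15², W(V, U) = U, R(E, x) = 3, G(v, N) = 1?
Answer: 257986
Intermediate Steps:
y = 225
S(D) = 68 + 4*D (S(D) = 4*(17 + D) = 68 + 4*D)
M(w, Q) = 72 + w (M(w, Q) = (68 + 4*1) + w = (68 + 4) + w = 72 + w)
m = 75 (m = 72 + 3 = 75)
m - 1*(-257911) = 75 - 1*(-257911) = 75 + 257911 = 257986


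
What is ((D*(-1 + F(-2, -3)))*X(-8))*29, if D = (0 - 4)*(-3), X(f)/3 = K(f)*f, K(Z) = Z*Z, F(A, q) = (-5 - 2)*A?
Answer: -6948864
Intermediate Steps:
F(A, q) = -7*A
K(Z) = Z²
X(f) = 3*f³ (X(f) = 3*(f²*f) = 3*f³)
D = 12 (D = -4*(-3) = 12)
((D*(-1 + F(-2, -3)))*X(-8))*29 = ((12*(-1 - 7*(-2)))*(3*(-8)³))*29 = ((12*(-1 + 14))*(3*(-512)))*29 = ((12*13)*(-1536))*29 = (156*(-1536))*29 = -239616*29 = -6948864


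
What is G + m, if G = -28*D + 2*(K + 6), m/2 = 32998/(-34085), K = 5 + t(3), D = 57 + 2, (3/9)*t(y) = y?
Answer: -55011016/34085 ≈ -1613.9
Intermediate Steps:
t(y) = 3*y
D = 59
K = 14 (K = 5 + 3*3 = 5 + 9 = 14)
m = -65996/34085 (m = 2*(32998/(-34085)) = 2*(32998*(-1/34085)) = 2*(-32998/34085) = -65996/34085 ≈ -1.9362)
G = -1612 (G = -28*59 + 2*(14 + 6) = -1652 + 2*20 = -1652 + 40 = -1612)
G + m = -1612 - 65996/34085 = -55011016/34085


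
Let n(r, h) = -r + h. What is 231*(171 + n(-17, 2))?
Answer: 43890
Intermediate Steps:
n(r, h) = h - r
231*(171 + n(-17, 2)) = 231*(171 + (2 - 1*(-17))) = 231*(171 + (2 + 17)) = 231*(171 + 19) = 231*190 = 43890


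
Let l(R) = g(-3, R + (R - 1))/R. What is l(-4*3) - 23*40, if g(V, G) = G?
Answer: -11015/12 ≈ -917.92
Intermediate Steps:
l(R) = (-1 + 2*R)/R (l(R) = (R + (R - 1))/R = (R + (-1 + R))/R = (-1 + 2*R)/R)
l(-4*3) - 23*40 = (2 - 1/((-4*3))) - 23*40 = (2 - 1/(-12)) - 920 = (2 - 1*(-1/12)) - 920 = (2 + 1/12) - 920 = 25/12 - 920 = -11015/12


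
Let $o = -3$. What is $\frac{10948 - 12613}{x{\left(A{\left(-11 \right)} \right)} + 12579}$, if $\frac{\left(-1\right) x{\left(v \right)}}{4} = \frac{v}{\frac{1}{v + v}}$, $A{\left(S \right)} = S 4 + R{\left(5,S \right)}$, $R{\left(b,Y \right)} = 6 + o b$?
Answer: $\frac{1665}{9893} \approx 0.1683$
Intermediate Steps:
$R{\left(b,Y \right)} = 6 - 3 b$
$A{\left(S \right)} = -9 + 4 S$ ($A{\left(S \right)} = S 4 + \left(6 - 15\right) = 4 S + \left(6 - 15\right) = 4 S - 9 = -9 + 4 S$)
$x{\left(v \right)} = - 8 v^{2}$ ($x{\left(v \right)} = - 4 \frac{v}{\frac{1}{v + v}} = - 4 \frac{v}{\frac{1}{2 v}} = - 4 \frac{v}{\frac{1}{2} \frac{1}{v}} = - 4 v 2 v = - 4 \cdot 2 v^{2} = - 8 v^{2}$)
$\frac{10948 - 12613}{x{\left(A{\left(-11 \right)} \right)} + 12579} = \frac{10948 - 12613}{- 8 \left(-9 + 4 \left(-11\right)\right)^{2} + 12579} = - \frac{1665}{- 8 \left(-9 - 44\right)^{2} + 12579} = - \frac{1665}{- 8 \left(-53\right)^{2} + 12579} = - \frac{1665}{\left(-8\right) 2809 + 12579} = - \frac{1665}{-22472 + 12579} = - \frac{1665}{-9893} = \left(-1665\right) \left(- \frac{1}{9893}\right) = \frac{1665}{9893}$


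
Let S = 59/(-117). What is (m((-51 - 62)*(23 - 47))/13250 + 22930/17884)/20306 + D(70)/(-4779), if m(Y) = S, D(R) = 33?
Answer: -42611970847757/6227934935668875 ≈ -0.0068421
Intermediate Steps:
S = -59/117 (S = 59*(-1/117) = -59/117 ≈ -0.50427)
m(Y) = -59/117
(m((-51 - 62)*(23 - 47))/13250 + 22930/17884)/20306 + D(70)/(-4779) = (-59/117/13250 + 22930/17884)/20306 + 33/(-4779) = (-59/117*1/13250 + 22930*(1/17884))*(1/20306) + 33*(-1/4779) = (-59/1550250 + 11465/8942)*(1/20306) - 11/1593 = (4443272168/3465583875)*(1/20306) - 11/1593 = 2221636084/35186073082875 - 11/1593 = -42611970847757/6227934935668875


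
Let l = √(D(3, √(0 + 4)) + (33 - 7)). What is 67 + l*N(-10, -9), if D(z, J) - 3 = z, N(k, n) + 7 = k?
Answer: 67 - 68*√2 ≈ -29.167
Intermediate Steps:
N(k, n) = -7 + k
D(z, J) = 3 + z
l = 4*√2 (l = √((3 + 3) + (33 - 7)) = √(6 + 26) = √32 = 4*√2 ≈ 5.6569)
67 + l*N(-10, -9) = 67 + (4*√2)*(-7 - 10) = 67 + (4*√2)*(-17) = 67 - 68*√2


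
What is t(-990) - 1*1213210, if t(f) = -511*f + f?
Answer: -708310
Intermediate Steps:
t(f) = -510*f
t(-990) - 1*1213210 = -510*(-990) - 1*1213210 = 504900 - 1213210 = -708310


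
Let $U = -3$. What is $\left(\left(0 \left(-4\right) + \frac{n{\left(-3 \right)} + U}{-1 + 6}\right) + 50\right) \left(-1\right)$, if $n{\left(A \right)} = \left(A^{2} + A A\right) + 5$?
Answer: $-54$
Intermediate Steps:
$n{\left(A \right)} = 5 + 2 A^{2}$ ($n{\left(A \right)} = \left(A^{2} + A^{2}\right) + 5 = 2 A^{2} + 5 = 5 + 2 A^{2}$)
$\left(\left(0 \left(-4\right) + \frac{n{\left(-3 \right)} + U}{-1 + 6}\right) + 50\right) \left(-1\right) = \left(\left(0 \left(-4\right) + \frac{\left(5 + 2 \left(-3\right)^{2}\right) - 3}{-1 + 6}\right) + 50\right) \left(-1\right) = \left(\left(0 + \frac{\left(5 + 2 \cdot 9\right) - 3}{5}\right) + 50\right) \left(-1\right) = \left(\left(0 + \left(\left(5 + 18\right) - 3\right) \frac{1}{5}\right) + 50\right) \left(-1\right) = \left(\left(0 + \left(23 - 3\right) \frac{1}{5}\right) + 50\right) \left(-1\right) = \left(\left(0 + 20 \cdot \frac{1}{5}\right) + 50\right) \left(-1\right) = \left(\left(0 + 4\right) + 50\right) \left(-1\right) = \left(4 + 50\right) \left(-1\right) = 54 \left(-1\right) = -54$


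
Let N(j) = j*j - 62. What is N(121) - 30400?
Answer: -15821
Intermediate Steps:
N(j) = -62 + j² (N(j) = j² - 62 = -62 + j²)
N(121) - 30400 = (-62 + 121²) - 30400 = (-62 + 14641) - 30400 = 14579 - 30400 = -15821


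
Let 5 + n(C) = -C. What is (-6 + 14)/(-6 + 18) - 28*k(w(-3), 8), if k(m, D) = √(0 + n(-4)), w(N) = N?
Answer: ⅔ - 28*I ≈ 0.66667 - 28.0*I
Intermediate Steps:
n(C) = -5 - C
k(m, D) = I (k(m, D) = √(0 + (-5 - 1*(-4))) = √(0 + (-5 + 4)) = √(0 - 1) = √(-1) = I)
(-6 + 14)/(-6 + 18) - 28*k(w(-3), 8) = (-6 + 14)/(-6 + 18) - 28*I = 8/12 - 28*I = 8*(1/12) - 28*I = ⅔ - 28*I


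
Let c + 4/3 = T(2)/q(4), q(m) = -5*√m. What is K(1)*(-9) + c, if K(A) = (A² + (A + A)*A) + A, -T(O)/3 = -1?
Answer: -1129/30 ≈ -37.633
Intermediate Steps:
T(O) = 3 (T(O) = -3*(-1) = 3)
K(A) = A + 3*A² (K(A) = (A² + (2*A)*A) + A = (A² + 2*A²) + A = 3*A² + A = A + 3*A²)
c = -49/30 (c = -4/3 + 3/((-5*√4)) = -4/3 + 3/((-5*2)) = -4/3 + 3/(-10) = -4/3 + 3*(-⅒) = -4/3 - 3/10 = -49/30 ≈ -1.6333)
K(1)*(-9) + c = (1*(1 + 3*1))*(-9) - 49/30 = (1*(1 + 3))*(-9) - 49/30 = (1*4)*(-9) - 49/30 = 4*(-9) - 49/30 = -36 - 49/30 = -1129/30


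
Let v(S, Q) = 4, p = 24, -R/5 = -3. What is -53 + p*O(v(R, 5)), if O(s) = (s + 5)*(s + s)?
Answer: 1675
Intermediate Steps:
R = 15 (R = -5*(-3) = 15)
O(s) = 2*s*(5 + s) (O(s) = (5 + s)*(2*s) = 2*s*(5 + s))
-53 + p*O(v(R, 5)) = -53 + 24*(2*4*(5 + 4)) = -53 + 24*(2*4*9) = -53 + 24*72 = -53 + 1728 = 1675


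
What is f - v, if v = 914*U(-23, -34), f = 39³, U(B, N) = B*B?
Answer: -424187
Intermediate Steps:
U(B, N) = B²
f = 59319
v = 483506 (v = 914*(-23)² = 914*529 = 483506)
f - v = 59319 - 1*483506 = 59319 - 483506 = -424187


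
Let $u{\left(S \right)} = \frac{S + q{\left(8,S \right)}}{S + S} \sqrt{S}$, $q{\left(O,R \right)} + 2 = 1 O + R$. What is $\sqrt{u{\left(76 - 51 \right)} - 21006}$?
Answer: $\frac{i \sqrt{525010}}{5} \approx 144.92 i$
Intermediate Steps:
$q{\left(O,R \right)} = -2 + O + R$ ($q{\left(O,R \right)} = -2 + \left(1 O + R\right) = -2 + \left(O + R\right) = -2 + O + R$)
$u{\left(S \right)} = \frac{6 + 2 S}{2 \sqrt{S}}$ ($u{\left(S \right)} = \frac{S + \left(-2 + 8 + S\right)}{S + S} \sqrt{S} = \frac{S + \left(6 + S\right)}{2 S} \sqrt{S} = \left(6 + 2 S\right) \frac{1}{2 S} \sqrt{S} = \frac{6 + 2 S}{2 S} \sqrt{S} = \frac{6 + 2 S}{2 \sqrt{S}}$)
$\sqrt{u{\left(76 - 51 \right)} - 21006} = \sqrt{\frac{3 + \left(76 - 51\right)}{\sqrt{76 - 51}} - 21006} = \sqrt{\frac{3 + 25}{5} - 21006} = \sqrt{\frac{1}{5} \cdot 28 - 21006} = \sqrt{\frac{28}{5} - 21006} = \sqrt{- \frac{105002}{5}} = \frac{i \sqrt{525010}}{5}$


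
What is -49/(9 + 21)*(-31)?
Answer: 1519/30 ≈ 50.633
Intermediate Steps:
-49/(9 + 21)*(-31) = -49/30*(-31) = 1519/30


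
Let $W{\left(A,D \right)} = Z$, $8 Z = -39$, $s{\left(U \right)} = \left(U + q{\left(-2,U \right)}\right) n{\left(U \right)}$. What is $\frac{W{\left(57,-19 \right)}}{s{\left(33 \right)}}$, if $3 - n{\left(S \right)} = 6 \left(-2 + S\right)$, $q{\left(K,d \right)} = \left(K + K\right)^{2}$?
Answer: $\frac{13}{23912} \approx 0.00054366$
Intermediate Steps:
$q{\left(K,d \right)} = 4 K^{2}$ ($q{\left(K,d \right)} = \left(2 K\right)^{2} = 4 K^{2}$)
$n{\left(S \right)} = 15 - 6 S$ ($n{\left(S \right)} = 3 - 6 \left(-2 + S\right) = 3 - \left(-12 + 6 S\right) = 15 - 6 S$)
$s{\left(U \right)} = \left(15 - 6 U\right) \left(16 + U\right)$ ($s{\left(U \right)} = \left(U + 4 \left(-2\right)^{2}\right) \left(15 - 6 U\right) = \left(U + 4 \cdot 4\right) \left(15 - 6 U\right) = \left(U + 16\right) \left(15 - 6 U\right) = \left(16 + U\right) \left(15 - 6 U\right) = \left(15 - 6 U\right) \left(16 + U\right)$)
$Z = - \frac{39}{8}$ ($Z = \frac{1}{8} \left(-39\right) = - \frac{39}{8} \approx -4.875$)
$W{\left(A,D \right)} = - \frac{39}{8}$
$\frac{W{\left(57,-19 \right)}}{s{\left(33 \right)}} = - \frac{39}{8 \left(240 - 2673 - 6 \cdot 33^{2}\right)} = - \frac{39}{8 \left(240 - 2673 - 6534\right)} = - \frac{39}{8 \left(-8967\right)} = \left(- \frac{39}{8}\right) \left(- \frac{1}{8967}\right) = \frac{13}{23912}$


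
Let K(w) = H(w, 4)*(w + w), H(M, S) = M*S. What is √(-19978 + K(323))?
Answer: √814654 ≈ 902.58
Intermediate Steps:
K(w) = 8*w² (K(w) = (w*4)*(w + w) = (4*w)*(2*w) = 8*w²)
√(-19978 + K(323)) = √(-19978 + 8*323²) = √(-19978 + 8*104329) = √(-19978 + 834632) = √814654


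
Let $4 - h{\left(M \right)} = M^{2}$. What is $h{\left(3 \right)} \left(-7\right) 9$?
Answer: $315$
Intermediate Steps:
$h{\left(M \right)} = 4 - M^{2}$
$h{\left(3 \right)} \left(-7\right) 9 = \left(4 - 3^{2}\right) \left(-7\right) 9 = \left(4 - 9\right) \left(-7\right) 9 = \left(-5\right) \left(-7\right) 9 = 35 \cdot 9 = 315$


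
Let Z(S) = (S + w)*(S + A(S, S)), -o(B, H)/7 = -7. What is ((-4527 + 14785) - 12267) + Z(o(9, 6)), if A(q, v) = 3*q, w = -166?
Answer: -24941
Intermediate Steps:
o(B, H) = 49 (o(B, H) = -7*(-7) = 49)
Z(S) = 4*S*(-166 + S) (Z(S) = (S - 166)*(S + 3*S) = (-166 + S)*(4*S) = 4*S*(-166 + S))
((-4527 + 14785) - 12267) + Z(o(9, 6)) = ((-4527 + 14785) - 12267) + 4*49*(-166 + 49) = (10258 - 12267) + 4*49*(-117) = -2009 - 22932 = -24941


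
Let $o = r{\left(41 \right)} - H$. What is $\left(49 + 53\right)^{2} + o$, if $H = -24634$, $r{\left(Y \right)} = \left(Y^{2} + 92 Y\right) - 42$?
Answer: $40449$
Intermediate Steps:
$r{\left(Y \right)} = -42 + Y^{2} + 92 Y$
$o = 30045$ ($o = \left(-42 + 41^{2} + 92 \cdot 41\right) - -24634 = \left(-42 + 1681 + 3772\right) + 24634 = 5411 + 24634 = 30045$)
$\left(49 + 53\right)^{2} + o = \left(49 + 53\right)^{2} + 30045 = 102^{2} + 30045 = 10404 + 30045 = 40449$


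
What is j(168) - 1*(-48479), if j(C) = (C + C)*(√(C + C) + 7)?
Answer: 50831 + 1344*√21 ≈ 56990.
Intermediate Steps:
j(C) = 2*C*(7 + √2*√C) (j(C) = (2*C)*(√(2*C) + 7) = (2*C)*(√2*√C + 7) = (2*C)*(7 + √2*√C) = 2*C*(7 + √2*√C))
j(168) - 1*(-48479) = (14*168 + 2*√2*168^(3/2)) - 1*(-48479) = (2352 + 2*√2*(336*√42)) + 48479 = (2352 + 1344*√21) + 48479 = 50831 + 1344*√21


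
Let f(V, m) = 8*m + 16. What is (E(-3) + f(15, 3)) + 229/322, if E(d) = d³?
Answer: 4415/322 ≈ 13.711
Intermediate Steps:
f(V, m) = 16 + 8*m
(E(-3) + f(15, 3)) + 229/322 = ((-3)³ + (16 + 8*3)) + 229/322 = (-27 + (16 + 24)) + 229*(1/322) = (-27 + 40) + 229/322 = 13 + 229/322 = 4415/322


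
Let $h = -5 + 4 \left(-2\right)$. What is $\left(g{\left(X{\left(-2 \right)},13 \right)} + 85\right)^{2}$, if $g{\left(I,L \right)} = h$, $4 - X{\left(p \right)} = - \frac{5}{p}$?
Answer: $5184$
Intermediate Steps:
$X{\left(p \right)} = 4 + \frac{5}{p}$ ($X{\left(p \right)} = 4 - - \frac{5}{p} = 4 + \frac{5}{p}$)
$h = -13$ ($h = -5 - 8 = -13$)
$g{\left(I,L \right)} = -13$
$\left(g{\left(X{\left(-2 \right)},13 \right)} + 85\right)^{2} = \left(-13 + 85\right)^{2} = 72^{2} = 5184$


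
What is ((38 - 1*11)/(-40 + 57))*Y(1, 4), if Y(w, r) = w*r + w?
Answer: 135/17 ≈ 7.9412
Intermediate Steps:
Y(w, r) = w + r*w (Y(w, r) = r*w + w = w + r*w)
((38 - 1*11)/(-40 + 57))*Y(1, 4) = ((38 - 1*11)/(-40 + 57))*(1*(1 + 4)) = ((38 - 11)/17)*(1*5) = ((1/17)*27)*5 = (27/17)*5 = 135/17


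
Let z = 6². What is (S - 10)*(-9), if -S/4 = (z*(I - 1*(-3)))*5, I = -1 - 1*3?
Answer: -6390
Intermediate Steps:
I = -4 (I = -1 - 3 = -4)
z = 36
S = 720 (S = -4*36*(-4 - 1*(-3))*5 = -4*36*(-4 + 3)*5 = -4*36*(-1)*5 = -(-144)*5 = -4*(-180) = 720)
(S - 10)*(-9) = (720 - 10)*(-9) = 710*(-9) = -6390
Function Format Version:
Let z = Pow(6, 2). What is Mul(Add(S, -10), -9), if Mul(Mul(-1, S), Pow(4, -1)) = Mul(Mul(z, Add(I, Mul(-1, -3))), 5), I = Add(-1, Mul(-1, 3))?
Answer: -6390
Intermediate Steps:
I = -4 (I = Add(-1, -3) = -4)
z = 36
S = 720 (S = Mul(-4, Mul(Mul(36, Add(-4, Mul(-1, -3))), 5)) = Mul(-4, Mul(Mul(36, Add(-4, 3)), 5)) = Mul(-4, Mul(Mul(36, -1), 5)) = Mul(-4, Mul(-36, 5)) = Mul(-4, -180) = 720)
Mul(Add(S, -10), -9) = Mul(Add(720, -10), -9) = Mul(710, -9) = -6390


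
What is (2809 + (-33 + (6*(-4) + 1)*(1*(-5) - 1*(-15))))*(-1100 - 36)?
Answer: -2892256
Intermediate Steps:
(2809 + (-33 + (6*(-4) + 1)*(1*(-5) - 1*(-15))))*(-1100 - 36) = (2809 + (-33 + (-24 + 1)*(-5 + 15)))*(-1136) = (2809 + (-33 - 23*10))*(-1136) = (2809 + (-33 - 230))*(-1136) = (2809 - 263)*(-1136) = 2546*(-1136) = -2892256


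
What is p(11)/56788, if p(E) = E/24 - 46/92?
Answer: -1/1362912 ≈ -7.3372e-7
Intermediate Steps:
p(E) = -½ + E/24 (p(E) = E*(1/24) - 46*1/92 = E/24 - ½ = -½ + E/24)
p(11)/56788 = (-½ + (1/24)*11)/56788 = (-½ + 11/24)*(1/56788) = -1/24*1/56788 = -1/1362912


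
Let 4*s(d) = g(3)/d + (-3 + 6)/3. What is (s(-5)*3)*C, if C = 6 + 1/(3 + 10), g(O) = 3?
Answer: 237/130 ≈ 1.8231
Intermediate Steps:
s(d) = ¼ + 3/(4*d) (s(d) = (3/d + (-3 + 6)/3)/4 = (3/d + 3*(⅓))/4 = (3/d + 1)/4 = (1 + 3/d)/4 = ¼ + 3/(4*d))
C = 79/13 (C = 6 + 1/13 = 79/13 ≈ 6.0769)
(s(-5)*3)*C = (((¼)*(3 - 5)/(-5))*3)*(79/13) = (((¼)*(-⅕)*(-2))*3)*(79/13) = ((⅒)*3)*(79/13) = (3/10)*(79/13) = 237/130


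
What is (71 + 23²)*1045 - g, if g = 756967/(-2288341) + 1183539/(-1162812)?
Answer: 79447352076591143/126710017852 ≈ 6.2700e+5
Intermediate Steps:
g = -170883387143/126710017852 (g = 756967*(-1/2288341) + 1183539*(-1/1162812) = -756967/2288341 - 56359/55372 = -170883387143/126710017852 ≈ -1.3486)
(71 + 23²)*1045 - g = (71 + 23²)*1045 - 1*(-170883387143/126710017852) = (71 + 529)*1045 + 170883387143/126710017852 = 600*1045 + 170883387143/126710017852 = 627000 + 170883387143/126710017852 = 79447352076591143/126710017852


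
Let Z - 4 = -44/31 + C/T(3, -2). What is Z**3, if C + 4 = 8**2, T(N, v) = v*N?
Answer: -12167000/29791 ≈ -408.41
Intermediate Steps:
T(N, v) = N*v
C = 60 (C = -4 + 8**2 = -4 + 64 = 60)
Z = -230/31 (Z = 4 + (-44/31 + 60/((3*(-2)))) = 4 + (-44*1/31 + 60/(-6)) = 4 + (-44/31 + 60*(-1/6)) = 4 + (-44/31 - 10) = 4 - 354/31 = -230/31 ≈ -7.4194)
Z**3 = (-230/31)**3 = -12167000/29791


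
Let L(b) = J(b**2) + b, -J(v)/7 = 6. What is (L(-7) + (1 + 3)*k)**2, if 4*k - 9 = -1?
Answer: 1681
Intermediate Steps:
k = 2 (k = 9/4 + (1/4)*(-1) = 9/4 - 1/4 = 2)
J(v) = -42 (J(v) = -7*6 = -42)
L(b) = -42 + b
(L(-7) + (1 + 3)*k)**2 = ((-42 - 7) + (1 + 3)*2)**2 = (-49 + 4*2)**2 = (-49 + 8)**2 = (-41)**2 = 1681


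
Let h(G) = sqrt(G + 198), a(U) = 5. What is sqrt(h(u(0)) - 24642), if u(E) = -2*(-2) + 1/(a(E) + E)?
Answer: sqrt(-616050 + 5*sqrt(5055))/5 ≈ 156.93*I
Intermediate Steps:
u(E) = 4 + 1/(5 + E) (u(E) = -2*(-2) + 1/(5 + E) = 4 + 1/(5 + E))
h(G) = sqrt(198 + G)
sqrt(h(u(0)) - 24642) = sqrt(sqrt(198 + (21 + 4*0)/(5 + 0)) - 24642) = sqrt(sqrt(198 + (21 + 0)/5) - 24642) = sqrt(sqrt(198 + (1/5)*21) - 24642) = sqrt(sqrt(198 + 21/5) - 24642) = sqrt(sqrt(1011/5) - 24642) = sqrt(sqrt(5055)/5 - 24642) = sqrt(-24642 + sqrt(5055)/5)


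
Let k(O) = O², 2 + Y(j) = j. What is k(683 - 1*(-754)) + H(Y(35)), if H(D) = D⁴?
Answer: 3250890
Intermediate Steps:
Y(j) = -2 + j
k(683 - 1*(-754)) + H(Y(35)) = (683 - 1*(-754))² + (-2 + 35)⁴ = (683 + 754)² + 33⁴ = 1437² + 1185921 = 2064969 + 1185921 = 3250890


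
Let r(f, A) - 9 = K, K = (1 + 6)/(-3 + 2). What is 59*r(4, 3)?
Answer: 118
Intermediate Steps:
K = -7 (K = 7/(-1) = 7*(-1) = -7)
r(f, A) = 2 (r(f, A) = 9 - 7 = 2)
59*r(4, 3) = 59*2 = 118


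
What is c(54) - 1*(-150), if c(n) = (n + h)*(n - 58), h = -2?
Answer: -58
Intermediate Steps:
c(n) = (-58 + n)*(-2 + n) (c(n) = (n - 2)*(n - 58) = (-2 + n)*(-58 + n) = (-58 + n)*(-2 + n))
c(54) - 1*(-150) = (116 + 54² - 60*54) - 1*(-150) = (116 + 2916 - 3240) + 150 = -208 + 150 = -58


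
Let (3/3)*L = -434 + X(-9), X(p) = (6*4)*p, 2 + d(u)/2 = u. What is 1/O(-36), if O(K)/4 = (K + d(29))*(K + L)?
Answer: -1/49392 ≈ -2.0246e-5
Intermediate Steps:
d(u) = -4 + 2*u
X(p) = 24*p
L = -650 (L = -434 + 24*(-9) = -434 - 216 = -650)
O(K) = 4*(-650 + K)*(54 + K) (O(K) = 4*((K + (-4 + 2*29))*(K - 650)) = 4*((K + (-4 + 58))*(-650 + K)) = 4*((K + 54)*(-650 + K)) = 4*((54 + K)*(-650 + K)) = 4*((-650 + K)*(54 + K)) = 4*(-650 + K)*(54 + K))
1/O(-36) = 1/(-140400 - 2384*(-36) + 4*(-36)**2) = 1/(-140400 + 85824 + 4*1296) = 1/(-140400 + 85824 + 5184) = 1/(-49392) = -1/49392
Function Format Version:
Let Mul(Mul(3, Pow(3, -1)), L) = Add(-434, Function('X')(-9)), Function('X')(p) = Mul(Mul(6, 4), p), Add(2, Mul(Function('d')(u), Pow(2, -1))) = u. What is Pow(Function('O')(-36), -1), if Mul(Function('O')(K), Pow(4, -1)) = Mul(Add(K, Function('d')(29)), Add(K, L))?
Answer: Rational(-1, 49392) ≈ -2.0246e-5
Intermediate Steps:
Function('d')(u) = Add(-4, Mul(2, u))
Function('X')(p) = Mul(24, p)
L = -650 (L = Add(-434, Mul(24, -9)) = Add(-434, -216) = -650)
Function('O')(K) = Mul(4, Add(-650, K), Add(54, K)) (Function('O')(K) = Mul(4, Mul(Add(K, Add(-4, Mul(2, 29))), Add(K, -650))) = Mul(4, Mul(Add(K, Add(-4, 58)), Add(-650, K))) = Mul(4, Mul(Add(K, 54), Add(-650, K))) = Mul(4, Mul(Add(54, K), Add(-650, K))) = Mul(4, Mul(Add(-650, K), Add(54, K))) = Mul(4, Add(-650, K), Add(54, K)))
Pow(Function('O')(-36), -1) = Pow(Add(-140400, Mul(-2384, -36), Mul(4, Pow(-36, 2))), -1) = Pow(Add(-140400, 85824, Mul(4, 1296)), -1) = Pow(Add(-140400, 85824, 5184), -1) = Pow(-49392, -1) = Rational(-1, 49392)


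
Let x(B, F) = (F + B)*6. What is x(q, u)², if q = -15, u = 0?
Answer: 8100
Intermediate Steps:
x(B, F) = 6*B + 6*F (x(B, F) = (B + F)*6 = 6*B + 6*F)
x(q, u)² = (6*(-15) + 6*0)² = (-90 + 0)² = (-90)² = 8100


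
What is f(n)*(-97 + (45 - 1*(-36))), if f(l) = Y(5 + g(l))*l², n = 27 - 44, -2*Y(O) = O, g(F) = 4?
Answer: 20808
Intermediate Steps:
Y(O) = -O/2
n = -17
f(l) = -9*l²/2 (f(l) = (-(5 + 4)/2)*l² = (-½*9)*l² = -9*l²/2)
f(n)*(-97 + (45 - 1*(-36))) = (-9/2*(-17)²)*(-97 + (45 - 1*(-36))) = (-9/2*289)*(-97 + (45 + 36)) = -2601*(-97 + 81)/2 = -2601/2*(-16) = 20808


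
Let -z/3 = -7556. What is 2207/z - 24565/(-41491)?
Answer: 648410057/940517988 ≈ 0.68942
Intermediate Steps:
z = 22668 (z = -3*(-7556) = 22668)
2207/z - 24565/(-41491) = 2207/22668 - 24565/(-41491) = 2207*(1/22668) - 24565*(-1/41491) = 2207/22668 + 24565/41491 = 648410057/940517988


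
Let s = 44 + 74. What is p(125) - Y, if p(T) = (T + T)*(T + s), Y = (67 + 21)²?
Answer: 53006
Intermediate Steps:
Y = 7744 (Y = 88² = 7744)
s = 118
p(T) = 2*T*(118 + T) (p(T) = (T + T)*(T + 118) = (2*T)*(118 + T) = 2*T*(118 + T))
p(125) - Y = 2*125*(118 + 125) - 1*7744 = 2*125*243 - 7744 = 60750 - 7744 = 53006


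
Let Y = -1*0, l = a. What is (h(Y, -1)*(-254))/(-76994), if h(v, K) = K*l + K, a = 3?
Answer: -508/38497 ≈ -0.013196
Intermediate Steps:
l = 3
Y = 0
h(v, K) = 4*K (h(v, K) = K*3 + K = 3*K + K = 4*K)
(h(Y, -1)*(-254))/(-76994) = ((4*(-1))*(-254))/(-76994) = -4*(-254)*(-1/76994) = 1016*(-1/76994) = -508/38497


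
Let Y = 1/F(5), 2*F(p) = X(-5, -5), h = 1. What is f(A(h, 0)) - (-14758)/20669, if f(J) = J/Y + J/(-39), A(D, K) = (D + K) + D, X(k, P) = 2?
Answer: 2146406/806091 ≈ 2.6627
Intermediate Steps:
F(p) = 1 (F(p) = (1/2)*2 = 1)
Y = 1 (Y = 1/1 = 1)
A(D, K) = K + 2*D
f(J) = 38*J/39 (f(J) = J/1 + J/(-39) = J*1 + J*(-1/39) = J - J/39 = 38*J/39)
f(A(h, 0)) - (-14758)/20669 = 38*(0 + 2*1)/39 - (-14758)/20669 = 38*(0 + 2)/39 - (-14758)/20669 = (38/39)*2 - 1*(-14758/20669) = 76/39 + 14758/20669 = 2146406/806091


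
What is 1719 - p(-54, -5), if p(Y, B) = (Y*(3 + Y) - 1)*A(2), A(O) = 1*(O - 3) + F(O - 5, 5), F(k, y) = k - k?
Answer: 4472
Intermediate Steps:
F(k, y) = 0
A(O) = -3 + O (A(O) = 1*(O - 3) + 0 = 1*(-3 + O) + 0 = (-3 + O) + 0 = -3 + O)
p(Y, B) = 1 - Y*(3 + Y) (p(Y, B) = (Y*(3 + Y) - 1)*(-3 + 2) = (-1 + Y*(3 + Y))*(-1) = 1 - Y*(3 + Y))
1719 - p(-54, -5) = 1719 - (1 - 1*(-54)² - 3*(-54)) = 1719 - (1 - 1*2916 + 162) = 1719 - (1 - 2916 + 162) = 1719 - 1*(-2753) = 1719 + 2753 = 4472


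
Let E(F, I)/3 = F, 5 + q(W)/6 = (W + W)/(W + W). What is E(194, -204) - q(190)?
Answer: 606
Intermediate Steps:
q(W) = -24 (q(W) = -30 + 6*((W + W)/(W + W)) = -30 + 6*((2*W)/((2*W))) = -30 + 6*((2*W)*(1/(2*W))) = -30 + 6*1 = -30 + 6 = -24)
E(F, I) = 3*F
E(194, -204) - q(190) = 3*194 - 1*(-24) = 582 + 24 = 606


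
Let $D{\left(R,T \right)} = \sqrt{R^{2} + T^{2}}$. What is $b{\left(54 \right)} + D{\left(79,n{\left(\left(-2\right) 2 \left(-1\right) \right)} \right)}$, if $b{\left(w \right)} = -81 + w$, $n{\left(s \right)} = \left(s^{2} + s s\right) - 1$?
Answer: $-27 + \sqrt{7202} \approx 57.865$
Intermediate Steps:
$n{\left(s \right)} = -1 + 2 s^{2}$ ($n{\left(s \right)} = \left(s^{2} + s^{2}\right) - 1 = 2 s^{2} - 1 = -1 + 2 s^{2}$)
$b{\left(54 \right)} + D{\left(79,n{\left(\left(-2\right) 2 \left(-1\right) \right)} \right)} = \left(-81 + 54\right) + \sqrt{79^{2} + \left(-1 + 2 \left(\left(-2\right) 2 \left(-1\right)\right)^{2}\right)^{2}} = -27 + \sqrt{6241 + \left(-1 + 2 \left(\left(-4\right) \left(-1\right)\right)^{2}\right)^{2}} = -27 + \sqrt{6241 + \left(-1 + 2 \cdot 4^{2}\right)^{2}} = -27 + \sqrt{6241 + \left(-1 + 2 \cdot 16\right)^{2}} = -27 + \sqrt{6241 + \left(-1 + 32\right)^{2}} = -27 + \sqrt{6241 + 31^{2}} = -27 + \sqrt{6241 + 961} = -27 + \sqrt{7202}$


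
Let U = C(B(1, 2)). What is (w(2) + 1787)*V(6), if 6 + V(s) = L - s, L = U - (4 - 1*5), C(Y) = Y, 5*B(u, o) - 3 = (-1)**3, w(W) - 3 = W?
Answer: -94976/5 ≈ -18995.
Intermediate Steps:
w(W) = 3 + W
B(u, o) = 2/5 (B(u, o) = 3/5 + (1/5)*(-1)**3 = 3/5 + (1/5)*(-1) = 3/5 - 1/5 = 2/5)
U = 2/5 ≈ 0.40000
L = 7/5 (L = 2/5 - (4 - 1*5) = 2/5 - (4 - 5) = 2/5 - 1*(-1) = 2/5 + 1 = 7/5 ≈ 1.4000)
V(s) = -23/5 - s (V(s) = -6 + (7/5 - s) = -23/5 - s)
(w(2) + 1787)*V(6) = ((3 + 2) + 1787)*(-23/5 - 1*6) = (5 + 1787)*(-23/5 - 6) = 1792*(-53/5) = -94976/5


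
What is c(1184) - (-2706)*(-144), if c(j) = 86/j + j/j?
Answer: -230680453/592 ≈ -3.8966e+5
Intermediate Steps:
c(j) = 1 + 86/j (c(j) = 86/j + 1 = 1 + 86/j)
c(1184) - (-2706)*(-144) = (86 + 1184)/1184 - (-2706)*(-144) = (1/1184)*1270 - 1*389664 = 635/592 - 389664 = -230680453/592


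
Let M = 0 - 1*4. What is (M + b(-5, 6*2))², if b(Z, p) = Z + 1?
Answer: 64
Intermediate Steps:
b(Z, p) = 1 + Z
M = -4 (M = 0 - 4 = -4)
(M + b(-5, 6*2))² = (-4 + (1 - 5))² = (-4 - 4)² = (-8)² = 64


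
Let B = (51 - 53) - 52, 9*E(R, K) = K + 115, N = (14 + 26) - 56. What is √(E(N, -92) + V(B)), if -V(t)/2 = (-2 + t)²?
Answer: 5*I*√2257/3 ≈ 79.18*I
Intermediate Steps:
N = -16 (N = 40 - 56 = -16)
E(R, K) = 115/9 + K/9 (E(R, K) = (K + 115)/9 = (115 + K)/9 = 115/9 + K/9)
B = -54 (B = -2 - 52 = -54)
V(t) = -2*(-2 + t)²
√(E(N, -92) + V(B)) = √((115/9 + (⅑)*(-92)) - 2*(-2 - 54)²) = √((115/9 - 92/9) - 2*(-56)²) = √(23/9 - 2*3136) = √(23/9 - 6272) = √(-56425/9) = 5*I*√2257/3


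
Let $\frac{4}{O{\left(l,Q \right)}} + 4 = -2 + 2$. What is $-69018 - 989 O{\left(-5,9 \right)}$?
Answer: $-68029$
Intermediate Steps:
$O{\left(l,Q \right)} = -1$ ($O{\left(l,Q \right)} = \frac{4}{-4 + \left(-2 + 2\right)} = \frac{4}{-4 + 0} = \frac{4}{-4} = 4 \left(- \frac{1}{4}\right) = -1$)
$-69018 - 989 O{\left(-5,9 \right)} = -69018 - -989 = -69018 + 989 = -68029$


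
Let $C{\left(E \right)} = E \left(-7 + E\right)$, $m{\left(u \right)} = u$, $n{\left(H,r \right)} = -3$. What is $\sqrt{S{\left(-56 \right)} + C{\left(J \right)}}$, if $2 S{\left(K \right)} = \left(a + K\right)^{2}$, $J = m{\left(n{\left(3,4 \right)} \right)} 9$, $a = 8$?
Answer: $3 \sqrt{230} \approx 45.497$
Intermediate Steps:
$J = -27$ ($J = \left(-3\right) 9 = -27$)
$S{\left(K \right)} = \frac{\left(8 + K\right)^{2}}{2}$
$\sqrt{S{\left(-56 \right)} + C{\left(J \right)}} = \sqrt{\frac{\left(8 - 56\right)^{2}}{2} - 27 \left(-7 - 27\right)} = \sqrt{\frac{\left(-48\right)^{2}}{2} - -918} = \sqrt{\frac{1}{2} \cdot 2304 + 918} = \sqrt{1152 + 918} = \sqrt{2070} = 3 \sqrt{230}$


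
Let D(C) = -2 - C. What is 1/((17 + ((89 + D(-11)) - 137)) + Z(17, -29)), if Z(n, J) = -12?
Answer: -1/34 ≈ -0.029412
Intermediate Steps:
1/((17 + ((89 + D(-11)) - 137)) + Z(17, -29)) = 1/((17 + ((89 + (-2 - 1*(-11))) - 137)) - 12) = 1/((17 + ((89 + (-2 + 11)) - 137)) - 12) = 1/((17 + ((89 + 9) - 137)) - 12) = 1/((17 + (98 - 137)) - 12) = 1/((17 - 39) - 12) = 1/(-22 - 12) = 1/(-34) = -1/34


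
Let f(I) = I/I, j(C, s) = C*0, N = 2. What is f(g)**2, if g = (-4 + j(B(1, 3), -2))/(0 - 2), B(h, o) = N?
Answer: 1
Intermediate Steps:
B(h, o) = 2
j(C, s) = 0
g = 2 (g = (-4 + 0)/(0 - 2) = -4/(-2) = -4*(-1/2) = 2)
f(I) = 1
f(g)**2 = 1**2 = 1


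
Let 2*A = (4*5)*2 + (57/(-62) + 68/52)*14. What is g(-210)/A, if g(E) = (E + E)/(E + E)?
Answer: 806/18311 ≈ 0.044017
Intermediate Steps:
g(E) = 1 (g(E) = (2*E)/((2*E)) = (2*E)*(1/(2*E)) = 1)
A = 18311/806 (A = ((4*5)*2 + (57/(-62) + 68/52)*14)/2 = (20*2 + (57*(-1/62) + 68*(1/52))*14)/2 = (40 + (-57/62 + 17/13)*14)/2 = (40 + (313/806)*14)/2 = (40 + 2191/403)/2 = (½)*(18311/403) = 18311/806 ≈ 22.718)
g(-210)/A = 1/(18311/806) = 1*(806/18311) = 806/18311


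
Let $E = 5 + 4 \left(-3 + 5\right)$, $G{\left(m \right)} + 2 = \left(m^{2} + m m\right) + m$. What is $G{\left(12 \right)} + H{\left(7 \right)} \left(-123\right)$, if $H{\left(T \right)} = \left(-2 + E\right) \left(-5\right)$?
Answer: $7063$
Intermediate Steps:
$G{\left(m \right)} = -2 + m + 2 m^{2}$ ($G{\left(m \right)} = -2 + \left(\left(m^{2} + m m\right) + m\right) = -2 + \left(\left(m^{2} + m^{2}\right) + m\right) = -2 + \left(2 m^{2} + m\right) = -2 + \left(m + 2 m^{2}\right) = -2 + m + 2 m^{2}$)
$E = 13$ ($E = 5 + 4 \cdot 2 = 5 + 8 = 13$)
$H{\left(T \right)} = -55$ ($H{\left(T \right)} = \left(-2 + 13\right) \left(-5\right) = 11 \left(-5\right) = -55$)
$G{\left(12 \right)} + H{\left(7 \right)} \left(-123\right) = \left(-2 + 12 + 2 \cdot 12^{2}\right) - -6765 = \left(-2 + 12 + 2 \cdot 144\right) + 6765 = \left(-2 + 12 + 288\right) + 6765 = 298 + 6765 = 7063$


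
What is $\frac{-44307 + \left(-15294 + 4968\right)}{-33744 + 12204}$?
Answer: $\frac{18211}{7180} \approx 2.5364$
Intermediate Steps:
$\frac{-44307 + \left(-15294 + 4968\right)}{-33744 + 12204} = \frac{-44307 - 10326}{-21540} = \left(-54633\right) \left(- \frac{1}{21540}\right) = \frac{18211}{7180}$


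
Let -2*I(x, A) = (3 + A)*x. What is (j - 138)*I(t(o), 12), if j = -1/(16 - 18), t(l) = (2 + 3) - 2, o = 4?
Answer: 12375/4 ≈ 3093.8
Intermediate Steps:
t(l) = 3 (t(l) = 5 - 2 = 3)
j = ½ (j = -1/(-2) = -½*(-1) = ½ ≈ 0.50000)
I(x, A) = -x*(3 + A)/2 (I(x, A) = -(3 + A)*x/2 = -x*(3 + A)/2)
(j - 138)*I(t(o), 12) = (½ - 138)*(-½*3*(3 + 12)) = -(-275)*3*15/4 = -275/2*(-45/2) = 12375/4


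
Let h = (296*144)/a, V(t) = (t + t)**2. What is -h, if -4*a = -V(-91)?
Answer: -42624/8281 ≈ -5.1472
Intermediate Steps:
V(t) = 4*t**2 (V(t) = (2*t)**2 = 4*t**2)
a = 8281 (a = -(-1)*4*(-91)**2/4 = -(-1)*4*8281/4 = -(-1)*33124/4 = -1/4*(-33124) = 8281)
h = 42624/8281 (h = (296*144)/8281 = 42624*(1/8281) = 42624/8281 ≈ 5.1472)
-h = -1*42624/8281 = -42624/8281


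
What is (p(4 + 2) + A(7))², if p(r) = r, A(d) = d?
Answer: 169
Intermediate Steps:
(p(4 + 2) + A(7))² = ((4 + 2) + 7)² = (6 + 7)² = 13² = 169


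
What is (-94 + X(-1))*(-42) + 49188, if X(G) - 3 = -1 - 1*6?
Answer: 53304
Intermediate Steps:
X(G) = -4 (X(G) = 3 + (-1 - 1*6) = 3 + (-1 - 6) = 3 - 7 = -4)
(-94 + X(-1))*(-42) + 49188 = (-94 - 4)*(-42) + 49188 = -98*(-42) + 49188 = 4116 + 49188 = 53304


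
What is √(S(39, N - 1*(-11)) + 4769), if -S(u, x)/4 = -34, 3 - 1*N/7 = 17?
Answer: 3*√545 ≈ 70.036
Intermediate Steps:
N = -98 (N = 21 - 7*17 = 21 - 119 = -98)
S(u, x) = 136 (S(u, x) = -4*(-34) = 136)
√(S(39, N - 1*(-11)) + 4769) = √(136 + 4769) = √4905 = 3*√545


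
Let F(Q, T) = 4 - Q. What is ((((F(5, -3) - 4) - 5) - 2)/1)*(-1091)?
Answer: 13092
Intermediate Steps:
((((F(5, -3) - 4) - 5) - 2)/1)*(-1091) = (((((4 - 1*5) - 4) - 5) - 2)/1)*(-1091) = (((((4 - 5) - 4) - 5) - 2)*1)*(-1091) = ((((-1 - 4) - 5) - 2)*1)*(-1091) = (((-5 - 5) - 2)*1)*(-1091) = ((-10 - 2)*1)*(-1091) = -12*1*(-1091) = -12*(-1091) = 13092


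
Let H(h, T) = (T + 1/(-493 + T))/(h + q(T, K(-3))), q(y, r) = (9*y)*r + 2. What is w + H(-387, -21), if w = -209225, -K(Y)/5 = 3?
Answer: -52695410659/251860 ≈ -2.0923e+5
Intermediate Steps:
K(Y) = -15 (K(Y) = -5*3 = -15)
q(y, r) = 2 + 9*r*y (q(y, r) = 9*r*y + 2 = 2 + 9*r*y)
H(h, T) = (T + 1/(-493 + T))/(2 + h - 135*T) (H(h, T) = (T + 1/(-493 + T))/(h + (2 + 9*(-15)*T)) = (T + 1/(-493 + T))/(h + (2 - 135*T)) = (T + 1/(-493 + T))/(2 + h - 135*T))
w + H(-387, -21) = -209225 + (1 + (-21)² - 493*(-21))/(-986 - 493*(-387) - 135*(-21)² + 66557*(-21) - 21*(-387)) = -209225 + (1 + 441 + 10353)/(-986 + 190791 - 135*441 - 1397697 + 8127) = -209225 + 10795/(-986 + 190791 - 59535 - 1397697 + 8127) = -209225 + 10795/(-1259300) = -209225 - 1/1259300*10795 = -209225 - 2159/251860 = -52695410659/251860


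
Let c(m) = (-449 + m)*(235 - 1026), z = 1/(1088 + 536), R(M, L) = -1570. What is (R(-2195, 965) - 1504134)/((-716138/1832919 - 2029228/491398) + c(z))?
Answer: -157316491107594907968/37106615867322901379 ≈ -4.2396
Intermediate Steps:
z = 1/1624 ≈ 0.00061576
c(m) = 355159 - 791*m (c(m) = (-449 + m)*(-791) = 355159 - 791*m)
(R(-2195, 965) - 1504134)/((-716138/1832919 - 2029228/491398) + c(z)) = (-1570 - 1504134)/((-716138/1832919 - 2029228/491398) + (355159 - 791*1/1624)) = -1505704/((-716138*1/1832919 - 2029228*1/491398) + (355159 - 113/232)) = -1505704/((-716138/1832919 - 1014614/245699) + 82396775/232) = -1505704/(-2035659668728/450346365381 + 82396775/232) = -1505704/37106615867322901379/104480356768392 = -1505704*104480356768392/37106615867322901379 = -157316491107594907968/37106615867322901379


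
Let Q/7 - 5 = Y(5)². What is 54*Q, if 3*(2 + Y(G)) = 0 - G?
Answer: 6972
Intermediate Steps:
Y(G) = -2 - G/3 (Y(G) = -2 + (0 - G)/3 = -2 + (-G)/3 = -2 - G/3)
Q = 1162/9 (Q = 35 + 7*(-2 - ⅓*5)² = 35 + 7*(-2 - 5/3)² = 35 + 7*(-11/3)² = 35 + 7*(121/9) = 35 + 847/9 = 1162/9 ≈ 129.11)
54*Q = 54*(1162/9) = 6972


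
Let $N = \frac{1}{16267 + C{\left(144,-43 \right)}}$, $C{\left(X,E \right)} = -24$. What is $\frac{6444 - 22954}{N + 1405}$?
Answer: $- \frac{134085965}{11410708} \approx -11.751$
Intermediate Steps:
$N = \frac{1}{16243}$ ($N = \frac{1}{16267 - 24} = \frac{1}{16243} \approx 6.1565 \cdot 10^{-5}$)
$\frac{6444 - 22954}{N + 1405} = \frac{6444 - 22954}{\frac{1}{16243} + 1405} = - \frac{16510}{\frac{22821416}{16243}} = \left(-16510\right) \frac{16243}{22821416} = - \frac{134085965}{11410708}$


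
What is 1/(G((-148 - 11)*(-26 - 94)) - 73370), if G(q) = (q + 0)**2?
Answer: 1/363973030 ≈ 2.7475e-9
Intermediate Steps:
G(q) = q**2
1/(G((-148 - 11)*(-26 - 94)) - 73370) = 1/(((-148 - 11)*(-26 - 94))**2 - 73370) = 1/((-159*(-120))**2 - 73370) = 1/(19080**2 - 73370) = 1/(364046400 - 73370) = 1/363973030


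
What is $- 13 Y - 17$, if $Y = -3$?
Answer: $22$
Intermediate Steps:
$- 13 Y - 17 = \left(-13\right) \left(-3\right) - 17 = 39 - 17 = 22$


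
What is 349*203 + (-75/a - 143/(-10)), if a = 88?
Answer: 31178597/440 ≈ 70861.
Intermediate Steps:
349*203 + (-75/a - 143/(-10)) = 349*203 + (-75/88 - 143/(-10)) = 70847 + (-75*1/88 - 143*(-⅒)) = 70847 + (-75/88 + 143/10) = 70847 + 5917/440 = 31178597/440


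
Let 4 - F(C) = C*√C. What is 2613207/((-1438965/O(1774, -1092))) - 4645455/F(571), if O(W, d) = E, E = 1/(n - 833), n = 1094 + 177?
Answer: 249444503283103/2607474769834770 + 176836987*√571/12411293 ≈ 340.56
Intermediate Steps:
F(C) = 4 - C^(3/2) (F(C) = 4 - C*√C = 4 - C^(3/2))
n = 1271
E = 1/438 (E = 1/(1271 - 833) = 1/438 ≈ 0.0022831)
O(W, d) = 1/438
2613207/((-1438965/O(1774, -1092))) - 4645455/F(571) = 2613207/((-1438965/1/438)) - 4645455/(4 - 571^(3/2)) = 2613207/((-1438965*438)) - 4645455/(4 - 571*√571) = 2613207/(-630266670) - 4645455/(4 - 571*√571) = 2613207*(-1/630266670) - 4645455/(4 - 571*√571) = -871069/210088890 - 4645455/(4 - 571*√571)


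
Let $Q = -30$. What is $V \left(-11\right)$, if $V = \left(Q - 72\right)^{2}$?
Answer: $-114444$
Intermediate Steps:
$V = 10404$ ($V = \left(-30 - 72\right)^{2} = \left(-102\right)^{2} = 10404$)
$V \left(-11\right) = 10404 \left(-11\right) = -114444$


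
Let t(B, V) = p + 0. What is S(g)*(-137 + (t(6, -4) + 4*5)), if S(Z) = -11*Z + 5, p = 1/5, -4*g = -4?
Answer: 3504/5 ≈ 700.80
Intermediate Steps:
g = 1 (g = -¼*(-4) = 1)
p = ⅕ (p = 1*(⅕) = ⅕ ≈ 0.20000)
S(Z) = 5 - 11*Z
t(B, V) = ⅕ (t(B, V) = ⅕ + 0 = ⅕)
S(g)*(-137 + (t(6, -4) + 4*5)) = (5 - 11*1)*(-137 + (⅕ + 4*5)) = (5 - 11)*(-137 + (⅕ + 20)) = -6*(-137 + 101/5) = -6*(-584/5) = 3504/5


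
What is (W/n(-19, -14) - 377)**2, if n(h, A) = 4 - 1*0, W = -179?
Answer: 2845969/16 ≈ 1.7787e+5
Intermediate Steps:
n(h, A) = 4 (n(h, A) = 4 + 0 = 4)
(W/n(-19, -14) - 377)**2 = (-179/4 - 377)**2 = (-1687/4)**2 = 2845969/16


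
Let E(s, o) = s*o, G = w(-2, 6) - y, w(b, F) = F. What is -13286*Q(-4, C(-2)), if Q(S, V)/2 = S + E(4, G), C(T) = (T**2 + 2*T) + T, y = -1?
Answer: -637728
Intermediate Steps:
G = 7 (G = 6 - 1*(-1) = 6 + 1 = 7)
E(s, o) = o*s
C(T) = T**2 + 3*T
Q(S, V) = 56 + 2*S (Q(S, V) = 2*(S + 7*4) = 2*(S + 28) = 2*(28 + S) = 56 + 2*S)
-13286*Q(-4, C(-2)) = -13286*(56 + 2*(-4)) = -13286*(56 - 8) = -13286*48 = -637728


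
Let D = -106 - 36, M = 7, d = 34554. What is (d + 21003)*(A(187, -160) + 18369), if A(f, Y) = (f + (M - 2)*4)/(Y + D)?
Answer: 308187512667/302 ≈ 1.0205e+9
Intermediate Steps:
D = -142
A(f, Y) = (20 + f)/(-142 + Y) (A(f, Y) = (f + (7 - 2)*4)/(Y - 142) = (f + 5*4)/(-142 + Y) = (f + 20)/(-142 + Y) = (20 + f)/(-142 + Y))
(d + 21003)*(A(187, -160) + 18369) = (34554 + 21003)*((20 + 187)/(-142 - 160) + 18369) = 55557*(207/(-302) + 18369) = 55557*(-1/302*207 + 18369) = 55557*(-207/302 + 18369) = 55557*(5547231/302) = 308187512667/302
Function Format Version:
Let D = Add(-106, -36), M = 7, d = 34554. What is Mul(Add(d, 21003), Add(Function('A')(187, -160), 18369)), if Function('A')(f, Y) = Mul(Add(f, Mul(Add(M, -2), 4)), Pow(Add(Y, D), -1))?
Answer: Rational(308187512667, 302) ≈ 1.0205e+9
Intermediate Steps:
D = -142
Function('A')(f, Y) = Mul(Pow(Add(-142, Y), -1), Add(20, f)) (Function('A')(f, Y) = Mul(Add(f, Mul(Add(7, -2), 4)), Pow(Add(Y, -142), -1)) = Mul(Add(f, Mul(5, 4)), Pow(Add(-142, Y), -1)) = Mul(Add(f, 20), Pow(Add(-142, Y), -1)) = Mul(Add(20, f), Pow(Add(-142, Y), -1)) = Mul(Pow(Add(-142, Y), -1), Add(20, f)))
Mul(Add(d, 21003), Add(Function('A')(187, -160), 18369)) = Mul(Add(34554, 21003), Add(Mul(Pow(Add(-142, -160), -1), Add(20, 187)), 18369)) = Mul(55557, Add(Mul(Pow(-302, -1), 207), 18369)) = Mul(55557, Add(Mul(Rational(-1, 302), 207), 18369)) = Mul(55557, Add(Rational(-207, 302), 18369)) = Mul(55557, Rational(5547231, 302)) = Rational(308187512667, 302)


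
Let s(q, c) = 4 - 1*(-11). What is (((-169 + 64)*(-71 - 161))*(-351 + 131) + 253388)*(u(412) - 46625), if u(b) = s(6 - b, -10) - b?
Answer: 240085491864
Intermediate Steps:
s(q, c) = 15 (s(q, c) = 4 + 11 = 15)
u(b) = 15 - b
(((-169 + 64)*(-71 - 161))*(-351 + 131) + 253388)*(u(412) - 46625) = (((-169 + 64)*(-71 - 161))*(-351 + 131) + 253388)*((15 - 1*412) - 46625) = (-105*(-232)*(-220) + 253388)*((15 - 412) - 46625) = (24360*(-220) + 253388)*(-397 - 46625) = (-5359200 + 253388)*(-47022) = -5105812*(-47022) = 240085491864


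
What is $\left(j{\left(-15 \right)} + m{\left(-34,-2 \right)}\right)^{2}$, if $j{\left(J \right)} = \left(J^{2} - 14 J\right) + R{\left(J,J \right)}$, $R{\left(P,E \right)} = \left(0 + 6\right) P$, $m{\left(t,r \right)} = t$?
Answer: $96721$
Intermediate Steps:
$R{\left(P,E \right)} = 6 P$
$j{\left(J \right)} = J^{2} - 8 J$ ($j{\left(J \right)} = \left(J^{2} - 14 J\right) + 6 J = J^{2} - 8 J$)
$\left(j{\left(-15 \right)} + m{\left(-34,-2 \right)}\right)^{2} = \left(- 15 \left(-8 - 15\right) - 34\right)^{2} = \left(\left(-15\right) \left(-23\right) - 34\right)^{2} = \left(345 - 34\right)^{2} = 311^{2} = 96721$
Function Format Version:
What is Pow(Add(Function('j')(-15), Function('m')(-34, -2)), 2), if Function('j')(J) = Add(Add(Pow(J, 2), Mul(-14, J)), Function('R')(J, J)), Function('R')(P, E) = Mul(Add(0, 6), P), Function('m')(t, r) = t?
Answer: 96721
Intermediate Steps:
Function('R')(P, E) = Mul(6, P)
Function('j')(J) = Add(Pow(J, 2), Mul(-8, J)) (Function('j')(J) = Add(Add(Pow(J, 2), Mul(-14, J)), Mul(6, J)) = Add(Pow(J, 2), Mul(-8, J)))
Pow(Add(Function('j')(-15), Function('m')(-34, -2)), 2) = Pow(Add(Mul(-15, Add(-8, -15)), -34), 2) = Pow(Add(Mul(-15, -23), -34), 2) = Pow(Add(345, -34), 2) = Pow(311, 2) = 96721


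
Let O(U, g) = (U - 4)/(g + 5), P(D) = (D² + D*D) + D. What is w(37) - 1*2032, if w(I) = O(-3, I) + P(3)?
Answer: -12067/6 ≈ -2011.2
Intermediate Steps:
P(D) = D + 2*D² (P(D) = (D² + D²) + D = 2*D² + D = D + 2*D²)
O(U, g) = (-4 + U)/(5 + g)
w(I) = 21 - 7/(5 + I) (w(I) = (-4 - 3)/(5 + I) + 3*(1 + 2*3) = -7/(5 + I) + 3*(1 + 6) = -7/(5 + I) + 3*7 = -7/(5 + I) + 21 = 21 - 7/(5 + I))
w(37) - 1*2032 = 7*(14 + 3*37)/(5 + 37) - 1*2032 = 7*(14 + 111)/42 - 2032 = 7*(1/42)*125 - 2032 = 125/6 - 2032 = -12067/6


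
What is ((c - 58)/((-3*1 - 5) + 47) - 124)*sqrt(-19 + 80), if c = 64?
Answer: -1610*sqrt(61)/13 ≈ -967.27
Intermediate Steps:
((c - 58)/((-3*1 - 5) + 47) - 124)*sqrt(-19 + 80) = ((64 - 58)/((-3*1 - 5) + 47) - 124)*sqrt(-19 + 80) = (6/((-3 - 5) + 47) - 124)*sqrt(61) = (6/(-8 + 47) - 124)*sqrt(61) = (6/39 - 124)*sqrt(61) = (6*(1/39) - 124)*sqrt(61) = (2/13 - 124)*sqrt(61) = -1610*sqrt(61)/13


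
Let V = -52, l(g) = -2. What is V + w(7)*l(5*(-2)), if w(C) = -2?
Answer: -48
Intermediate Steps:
V + w(7)*l(5*(-2)) = -52 - 2*(-2) = -52 + 4 = -48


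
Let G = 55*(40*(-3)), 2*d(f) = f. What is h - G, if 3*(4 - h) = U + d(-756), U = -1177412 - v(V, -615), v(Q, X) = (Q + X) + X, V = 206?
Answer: 1196578/3 ≈ 3.9886e+5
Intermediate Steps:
d(f) = f/2
v(Q, X) = Q + 2*X
U = -1176388 (U = -1177412 - (206 + 2*(-615)) = -1177412 - (206 - 1230) = -1177412 - 1*(-1024) = -1177412 + 1024 = -1176388)
h = 1176778/3 (h = 4 - (-1176388 + (½)*(-756))/3 = 4 - (-1176388 - 378)/3 = 4 - ⅓*(-1176766) = 4 + 1176766/3 = 1176778/3 ≈ 3.9226e+5)
G = -6600 (G = 55*(-120) = -6600)
h - G = 1176778/3 - 1*(-6600) = 1176778/3 + 6600 = 1196578/3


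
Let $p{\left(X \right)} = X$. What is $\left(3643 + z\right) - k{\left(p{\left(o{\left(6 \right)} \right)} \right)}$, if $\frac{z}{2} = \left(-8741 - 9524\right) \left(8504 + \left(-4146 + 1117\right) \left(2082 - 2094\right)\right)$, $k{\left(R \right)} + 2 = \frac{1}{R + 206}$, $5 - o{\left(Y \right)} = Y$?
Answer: $- \frac{335880182576}{205} \approx -1.6384 \cdot 10^{9}$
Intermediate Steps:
$o{\left(Y \right)} = 5 - Y$
$k{\left(R \right)} = -2 + \frac{1}{206 + R}$ ($k{\left(R \right)} = -2 + \frac{1}{R + 206} = -2 + \frac{1}{206 + R}$)
$z = -1638443560$ ($z = 2 \left(-8741 - 9524\right) \left(8504 + \left(-4146 + 1117\right) \left(2082 - 2094\right)\right) = 2 \left(- 18265 \left(8504 - -36348\right)\right) = 2 \left(- 18265 \left(8504 + 36348\right)\right) = 2 \left(\left(-18265\right) 44852\right) = 2 \left(-819221780\right) = -1638443560$)
$\left(3643 + z\right) - k{\left(p{\left(o{\left(6 \right)} \right)} \right)} = \left(3643 - 1638443560\right) - \frac{-411 - 2 \left(5 - 6\right)}{206 + \left(5 - 6\right)} = -1638439917 - \frac{-411 - 2 \left(5 - 6\right)}{206 + \left(5 - 6\right)} = -1638439917 - \frac{-411 - -2}{206 - 1} = -1638439917 - \frac{-411 + 2}{205} = -1638439917 - \frac{1}{205} \left(-409\right) = -1638439917 - - \frac{409}{205} = -1638439917 + \frac{409}{205} = - \frac{335880182576}{205}$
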